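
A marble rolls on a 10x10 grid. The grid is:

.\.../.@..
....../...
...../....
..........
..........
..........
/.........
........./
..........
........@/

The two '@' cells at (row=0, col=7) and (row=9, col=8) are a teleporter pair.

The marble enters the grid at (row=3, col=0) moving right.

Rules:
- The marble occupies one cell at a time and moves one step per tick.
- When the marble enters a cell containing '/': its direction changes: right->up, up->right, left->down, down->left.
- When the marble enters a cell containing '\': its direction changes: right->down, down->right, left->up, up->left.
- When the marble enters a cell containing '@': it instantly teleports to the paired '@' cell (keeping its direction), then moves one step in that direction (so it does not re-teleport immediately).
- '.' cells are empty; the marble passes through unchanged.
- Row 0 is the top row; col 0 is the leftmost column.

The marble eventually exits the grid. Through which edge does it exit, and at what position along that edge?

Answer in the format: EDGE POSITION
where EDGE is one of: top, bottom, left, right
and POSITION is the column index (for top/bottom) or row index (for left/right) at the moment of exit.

Answer: right 3

Derivation:
Step 1: enter (3,0), '.' pass, move right to (3,1)
Step 2: enter (3,1), '.' pass, move right to (3,2)
Step 3: enter (3,2), '.' pass, move right to (3,3)
Step 4: enter (3,3), '.' pass, move right to (3,4)
Step 5: enter (3,4), '.' pass, move right to (3,5)
Step 6: enter (3,5), '.' pass, move right to (3,6)
Step 7: enter (3,6), '.' pass, move right to (3,7)
Step 8: enter (3,7), '.' pass, move right to (3,8)
Step 9: enter (3,8), '.' pass, move right to (3,9)
Step 10: enter (3,9), '.' pass, move right to (3,10)
Step 11: at (3,10) — EXIT via right edge, pos 3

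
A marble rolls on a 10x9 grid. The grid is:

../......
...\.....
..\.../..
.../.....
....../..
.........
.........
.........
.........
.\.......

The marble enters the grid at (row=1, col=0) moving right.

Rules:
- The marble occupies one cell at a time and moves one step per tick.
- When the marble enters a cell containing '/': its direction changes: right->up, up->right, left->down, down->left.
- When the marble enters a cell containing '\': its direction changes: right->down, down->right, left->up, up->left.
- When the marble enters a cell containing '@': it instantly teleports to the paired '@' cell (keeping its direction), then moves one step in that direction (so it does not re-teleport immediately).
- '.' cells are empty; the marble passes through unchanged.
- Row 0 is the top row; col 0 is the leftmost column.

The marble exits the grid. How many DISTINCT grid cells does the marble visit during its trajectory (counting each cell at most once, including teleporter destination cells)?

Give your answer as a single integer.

Answer: 9

Derivation:
Step 1: enter (1,0), '.' pass, move right to (1,1)
Step 2: enter (1,1), '.' pass, move right to (1,2)
Step 3: enter (1,2), '.' pass, move right to (1,3)
Step 4: enter (1,3), '\' deflects right->down, move down to (2,3)
Step 5: enter (2,3), '.' pass, move down to (3,3)
Step 6: enter (3,3), '/' deflects down->left, move left to (3,2)
Step 7: enter (3,2), '.' pass, move left to (3,1)
Step 8: enter (3,1), '.' pass, move left to (3,0)
Step 9: enter (3,0), '.' pass, move left to (3,-1)
Step 10: at (3,-1) — EXIT via left edge, pos 3
Distinct cells visited: 9 (path length 9)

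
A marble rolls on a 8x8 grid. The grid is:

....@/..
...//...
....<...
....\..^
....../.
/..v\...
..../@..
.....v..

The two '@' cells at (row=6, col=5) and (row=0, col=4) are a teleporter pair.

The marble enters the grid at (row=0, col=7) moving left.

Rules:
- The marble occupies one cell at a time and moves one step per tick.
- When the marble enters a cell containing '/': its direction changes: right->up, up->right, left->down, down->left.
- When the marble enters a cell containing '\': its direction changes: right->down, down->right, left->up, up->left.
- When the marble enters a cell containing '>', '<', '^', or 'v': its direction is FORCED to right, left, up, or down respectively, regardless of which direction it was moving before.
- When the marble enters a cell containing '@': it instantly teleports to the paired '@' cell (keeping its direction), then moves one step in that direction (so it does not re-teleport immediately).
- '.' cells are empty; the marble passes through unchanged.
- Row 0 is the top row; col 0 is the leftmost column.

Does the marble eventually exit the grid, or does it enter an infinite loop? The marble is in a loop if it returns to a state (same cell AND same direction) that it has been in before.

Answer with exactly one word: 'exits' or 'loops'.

Answer: exits

Derivation:
Step 1: enter (0,7), '.' pass, move left to (0,6)
Step 2: enter (0,6), '.' pass, move left to (0,5)
Step 3: enter (0,5), '/' deflects left->down, move down to (1,5)
Step 4: enter (1,5), '.' pass, move down to (2,5)
Step 5: enter (2,5), '.' pass, move down to (3,5)
Step 6: enter (3,5), '.' pass, move down to (4,5)
Step 7: enter (4,5), '.' pass, move down to (5,5)
Step 8: enter (5,5), '.' pass, move down to (6,5)
Step 9: enter (6,5), '@' teleport (6,5)->(0,4), also enter (0,4), move down to (1,4)
Step 10: enter (1,4), '/' deflects down->left, move left to (1,3)
Step 11: enter (1,3), '/' deflects left->down, move down to (2,3)
Step 12: enter (2,3), '.' pass, move down to (3,3)
Step 13: enter (3,3), '.' pass, move down to (4,3)
Step 14: enter (4,3), '.' pass, move down to (5,3)
Step 15: enter (5,3), 'v' forces down->down, move down to (6,3)
Step 16: enter (6,3), '.' pass, move down to (7,3)
Step 17: enter (7,3), '.' pass, move down to (8,3)
Step 18: at (8,3) — EXIT via bottom edge, pos 3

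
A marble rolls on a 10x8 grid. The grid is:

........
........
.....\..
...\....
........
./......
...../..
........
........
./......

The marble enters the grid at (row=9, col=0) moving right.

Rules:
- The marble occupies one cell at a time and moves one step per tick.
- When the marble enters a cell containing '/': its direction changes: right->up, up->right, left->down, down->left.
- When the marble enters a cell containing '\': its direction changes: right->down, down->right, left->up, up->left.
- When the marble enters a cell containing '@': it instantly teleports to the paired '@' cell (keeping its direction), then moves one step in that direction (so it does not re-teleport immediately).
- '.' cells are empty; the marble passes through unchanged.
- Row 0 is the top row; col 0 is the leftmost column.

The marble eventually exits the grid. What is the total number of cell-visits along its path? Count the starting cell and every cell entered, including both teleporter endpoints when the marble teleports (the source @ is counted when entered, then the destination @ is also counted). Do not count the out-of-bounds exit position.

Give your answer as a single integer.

Step 1: enter (9,0), '.' pass, move right to (9,1)
Step 2: enter (9,1), '/' deflects right->up, move up to (8,1)
Step 3: enter (8,1), '.' pass, move up to (7,1)
Step 4: enter (7,1), '.' pass, move up to (6,1)
Step 5: enter (6,1), '.' pass, move up to (5,1)
Step 6: enter (5,1), '/' deflects up->right, move right to (5,2)
Step 7: enter (5,2), '.' pass, move right to (5,3)
Step 8: enter (5,3), '.' pass, move right to (5,4)
Step 9: enter (5,4), '.' pass, move right to (5,5)
Step 10: enter (5,5), '.' pass, move right to (5,6)
Step 11: enter (5,6), '.' pass, move right to (5,7)
Step 12: enter (5,7), '.' pass, move right to (5,8)
Step 13: at (5,8) — EXIT via right edge, pos 5
Path length (cell visits): 12

Answer: 12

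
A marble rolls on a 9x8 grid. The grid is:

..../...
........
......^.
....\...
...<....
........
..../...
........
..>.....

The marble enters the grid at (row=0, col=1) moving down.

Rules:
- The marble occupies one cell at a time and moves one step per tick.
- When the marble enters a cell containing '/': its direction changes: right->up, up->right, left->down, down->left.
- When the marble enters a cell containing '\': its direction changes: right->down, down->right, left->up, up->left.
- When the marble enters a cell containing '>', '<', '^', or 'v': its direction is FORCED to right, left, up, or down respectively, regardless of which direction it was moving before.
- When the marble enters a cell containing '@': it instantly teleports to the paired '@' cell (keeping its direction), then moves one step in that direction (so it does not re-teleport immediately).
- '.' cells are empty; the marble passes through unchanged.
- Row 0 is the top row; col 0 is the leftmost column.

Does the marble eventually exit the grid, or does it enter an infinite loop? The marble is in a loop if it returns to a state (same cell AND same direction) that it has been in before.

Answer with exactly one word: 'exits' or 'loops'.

Answer: exits

Derivation:
Step 1: enter (0,1), '.' pass, move down to (1,1)
Step 2: enter (1,1), '.' pass, move down to (2,1)
Step 3: enter (2,1), '.' pass, move down to (3,1)
Step 4: enter (3,1), '.' pass, move down to (4,1)
Step 5: enter (4,1), '.' pass, move down to (5,1)
Step 6: enter (5,1), '.' pass, move down to (6,1)
Step 7: enter (6,1), '.' pass, move down to (7,1)
Step 8: enter (7,1), '.' pass, move down to (8,1)
Step 9: enter (8,1), '.' pass, move down to (9,1)
Step 10: at (9,1) — EXIT via bottom edge, pos 1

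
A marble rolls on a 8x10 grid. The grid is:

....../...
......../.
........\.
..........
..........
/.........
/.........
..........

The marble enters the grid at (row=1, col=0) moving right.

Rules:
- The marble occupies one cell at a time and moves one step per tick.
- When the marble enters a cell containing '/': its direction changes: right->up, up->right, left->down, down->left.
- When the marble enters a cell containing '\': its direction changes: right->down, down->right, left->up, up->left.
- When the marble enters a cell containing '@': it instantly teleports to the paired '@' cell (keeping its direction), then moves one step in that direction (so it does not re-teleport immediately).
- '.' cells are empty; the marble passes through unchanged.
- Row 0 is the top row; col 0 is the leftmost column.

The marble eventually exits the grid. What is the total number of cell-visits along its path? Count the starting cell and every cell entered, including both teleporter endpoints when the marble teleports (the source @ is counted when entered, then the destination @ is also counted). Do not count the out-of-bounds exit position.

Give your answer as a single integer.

Answer: 10

Derivation:
Step 1: enter (1,0), '.' pass, move right to (1,1)
Step 2: enter (1,1), '.' pass, move right to (1,2)
Step 3: enter (1,2), '.' pass, move right to (1,3)
Step 4: enter (1,3), '.' pass, move right to (1,4)
Step 5: enter (1,4), '.' pass, move right to (1,5)
Step 6: enter (1,5), '.' pass, move right to (1,6)
Step 7: enter (1,6), '.' pass, move right to (1,7)
Step 8: enter (1,7), '.' pass, move right to (1,8)
Step 9: enter (1,8), '/' deflects right->up, move up to (0,8)
Step 10: enter (0,8), '.' pass, move up to (-1,8)
Step 11: at (-1,8) — EXIT via top edge, pos 8
Path length (cell visits): 10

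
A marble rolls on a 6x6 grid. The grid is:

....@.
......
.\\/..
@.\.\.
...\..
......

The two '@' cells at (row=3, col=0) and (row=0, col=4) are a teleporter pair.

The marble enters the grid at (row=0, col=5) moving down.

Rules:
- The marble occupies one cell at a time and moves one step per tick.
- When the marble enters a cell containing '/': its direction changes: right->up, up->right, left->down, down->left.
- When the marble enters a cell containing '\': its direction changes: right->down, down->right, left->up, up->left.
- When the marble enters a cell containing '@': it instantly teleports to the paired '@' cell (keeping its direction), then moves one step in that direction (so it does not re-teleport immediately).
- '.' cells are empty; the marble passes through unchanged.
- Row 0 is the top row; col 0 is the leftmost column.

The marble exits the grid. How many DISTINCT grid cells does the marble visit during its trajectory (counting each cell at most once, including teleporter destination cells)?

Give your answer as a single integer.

Step 1: enter (0,5), '.' pass, move down to (1,5)
Step 2: enter (1,5), '.' pass, move down to (2,5)
Step 3: enter (2,5), '.' pass, move down to (3,5)
Step 4: enter (3,5), '.' pass, move down to (4,5)
Step 5: enter (4,5), '.' pass, move down to (5,5)
Step 6: enter (5,5), '.' pass, move down to (6,5)
Step 7: at (6,5) — EXIT via bottom edge, pos 5
Distinct cells visited: 6 (path length 6)

Answer: 6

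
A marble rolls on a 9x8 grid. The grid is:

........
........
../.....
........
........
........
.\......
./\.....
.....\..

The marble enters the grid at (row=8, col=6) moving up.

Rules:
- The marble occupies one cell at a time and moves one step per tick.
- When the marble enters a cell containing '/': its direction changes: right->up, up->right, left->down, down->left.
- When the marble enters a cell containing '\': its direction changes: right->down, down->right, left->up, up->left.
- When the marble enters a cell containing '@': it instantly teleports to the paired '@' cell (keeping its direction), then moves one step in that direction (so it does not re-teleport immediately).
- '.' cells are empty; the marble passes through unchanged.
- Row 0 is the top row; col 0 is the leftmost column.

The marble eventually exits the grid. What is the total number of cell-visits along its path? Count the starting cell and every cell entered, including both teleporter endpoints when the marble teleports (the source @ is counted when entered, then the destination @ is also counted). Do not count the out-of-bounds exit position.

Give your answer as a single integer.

Step 1: enter (8,6), '.' pass, move up to (7,6)
Step 2: enter (7,6), '.' pass, move up to (6,6)
Step 3: enter (6,6), '.' pass, move up to (5,6)
Step 4: enter (5,6), '.' pass, move up to (4,6)
Step 5: enter (4,6), '.' pass, move up to (3,6)
Step 6: enter (3,6), '.' pass, move up to (2,6)
Step 7: enter (2,6), '.' pass, move up to (1,6)
Step 8: enter (1,6), '.' pass, move up to (0,6)
Step 9: enter (0,6), '.' pass, move up to (-1,6)
Step 10: at (-1,6) — EXIT via top edge, pos 6
Path length (cell visits): 9

Answer: 9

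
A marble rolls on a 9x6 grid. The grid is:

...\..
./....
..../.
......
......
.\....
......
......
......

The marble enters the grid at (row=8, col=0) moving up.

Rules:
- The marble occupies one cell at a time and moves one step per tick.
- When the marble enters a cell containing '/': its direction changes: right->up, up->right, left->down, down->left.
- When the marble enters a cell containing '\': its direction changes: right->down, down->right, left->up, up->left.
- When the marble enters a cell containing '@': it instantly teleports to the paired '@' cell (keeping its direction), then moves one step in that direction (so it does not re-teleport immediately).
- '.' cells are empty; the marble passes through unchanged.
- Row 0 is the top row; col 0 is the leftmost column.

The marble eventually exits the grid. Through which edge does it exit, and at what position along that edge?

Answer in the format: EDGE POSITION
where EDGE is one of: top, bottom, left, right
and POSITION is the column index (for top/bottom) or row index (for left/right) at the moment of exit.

Answer: top 0

Derivation:
Step 1: enter (8,0), '.' pass, move up to (7,0)
Step 2: enter (7,0), '.' pass, move up to (6,0)
Step 3: enter (6,0), '.' pass, move up to (5,0)
Step 4: enter (5,0), '.' pass, move up to (4,0)
Step 5: enter (4,0), '.' pass, move up to (3,0)
Step 6: enter (3,0), '.' pass, move up to (2,0)
Step 7: enter (2,0), '.' pass, move up to (1,0)
Step 8: enter (1,0), '.' pass, move up to (0,0)
Step 9: enter (0,0), '.' pass, move up to (-1,0)
Step 10: at (-1,0) — EXIT via top edge, pos 0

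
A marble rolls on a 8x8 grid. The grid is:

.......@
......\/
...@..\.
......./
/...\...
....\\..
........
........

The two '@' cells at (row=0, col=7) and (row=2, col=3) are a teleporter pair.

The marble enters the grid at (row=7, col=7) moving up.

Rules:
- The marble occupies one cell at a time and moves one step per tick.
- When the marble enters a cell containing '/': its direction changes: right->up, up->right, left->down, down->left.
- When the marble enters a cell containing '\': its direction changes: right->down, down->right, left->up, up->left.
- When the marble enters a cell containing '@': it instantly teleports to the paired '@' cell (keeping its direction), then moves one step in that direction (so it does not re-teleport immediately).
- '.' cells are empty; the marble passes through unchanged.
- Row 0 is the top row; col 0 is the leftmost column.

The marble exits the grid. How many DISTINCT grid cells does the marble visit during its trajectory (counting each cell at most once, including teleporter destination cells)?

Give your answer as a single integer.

Answer: 5

Derivation:
Step 1: enter (7,7), '.' pass, move up to (6,7)
Step 2: enter (6,7), '.' pass, move up to (5,7)
Step 3: enter (5,7), '.' pass, move up to (4,7)
Step 4: enter (4,7), '.' pass, move up to (3,7)
Step 5: enter (3,7), '/' deflects up->right, move right to (3,8)
Step 6: at (3,8) — EXIT via right edge, pos 3
Distinct cells visited: 5 (path length 5)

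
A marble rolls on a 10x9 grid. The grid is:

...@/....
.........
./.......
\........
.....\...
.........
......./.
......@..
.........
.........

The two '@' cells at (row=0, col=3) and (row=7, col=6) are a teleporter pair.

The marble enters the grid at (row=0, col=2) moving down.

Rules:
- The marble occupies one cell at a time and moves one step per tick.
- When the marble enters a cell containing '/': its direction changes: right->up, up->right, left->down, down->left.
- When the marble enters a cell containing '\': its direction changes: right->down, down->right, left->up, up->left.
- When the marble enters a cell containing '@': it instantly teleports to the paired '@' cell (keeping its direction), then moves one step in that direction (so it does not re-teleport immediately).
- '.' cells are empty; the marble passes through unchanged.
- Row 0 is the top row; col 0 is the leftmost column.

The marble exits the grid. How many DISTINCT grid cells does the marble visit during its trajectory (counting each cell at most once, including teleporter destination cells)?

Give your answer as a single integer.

Step 1: enter (0,2), '.' pass, move down to (1,2)
Step 2: enter (1,2), '.' pass, move down to (2,2)
Step 3: enter (2,2), '.' pass, move down to (3,2)
Step 4: enter (3,2), '.' pass, move down to (4,2)
Step 5: enter (4,2), '.' pass, move down to (5,2)
Step 6: enter (5,2), '.' pass, move down to (6,2)
Step 7: enter (6,2), '.' pass, move down to (7,2)
Step 8: enter (7,2), '.' pass, move down to (8,2)
Step 9: enter (8,2), '.' pass, move down to (9,2)
Step 10: enter (9,2), '.' pass, move down to (10,2)
Step 11: at (10,2) — EXIT via bottom edge, pos 2
Distinct cells visited: 10 (path length 10)

Answer: 10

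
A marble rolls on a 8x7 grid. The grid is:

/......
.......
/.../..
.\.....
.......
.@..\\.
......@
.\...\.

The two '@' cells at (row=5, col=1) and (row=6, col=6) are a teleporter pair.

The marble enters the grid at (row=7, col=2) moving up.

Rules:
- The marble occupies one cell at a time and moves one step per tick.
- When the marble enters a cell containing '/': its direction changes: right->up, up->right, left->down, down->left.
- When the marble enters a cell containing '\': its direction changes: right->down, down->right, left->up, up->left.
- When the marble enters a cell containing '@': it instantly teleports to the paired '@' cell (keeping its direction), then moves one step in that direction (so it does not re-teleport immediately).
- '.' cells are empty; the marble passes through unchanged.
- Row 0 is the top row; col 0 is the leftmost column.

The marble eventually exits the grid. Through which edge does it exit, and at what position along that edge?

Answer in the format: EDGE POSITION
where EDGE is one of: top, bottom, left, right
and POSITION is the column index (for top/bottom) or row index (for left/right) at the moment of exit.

Answer: top 2

Derivation:
Step 1: enter (7,2), '.' pass, move up to (6,2)
Step 2: enter (6,2), '.' pass, move up to (5,2)
Step 3: enter (5,2), '.' pass, move up to (4,2)
Step 4: enter (4,2), '.' pass, move up to (3,2)
Step 5: enter (3,2), '.' pass, move up to (2,2)
Step 6: enter (2,2), '.' pass, move up to (1,2)
Step 7: enter (1,2), '.' pass, move up to (0,2)
Step 8: enter (0,2), '.' pass, move up to (-1,2)
Step 9: at (-1,2) — EXIT via top edge, pos 2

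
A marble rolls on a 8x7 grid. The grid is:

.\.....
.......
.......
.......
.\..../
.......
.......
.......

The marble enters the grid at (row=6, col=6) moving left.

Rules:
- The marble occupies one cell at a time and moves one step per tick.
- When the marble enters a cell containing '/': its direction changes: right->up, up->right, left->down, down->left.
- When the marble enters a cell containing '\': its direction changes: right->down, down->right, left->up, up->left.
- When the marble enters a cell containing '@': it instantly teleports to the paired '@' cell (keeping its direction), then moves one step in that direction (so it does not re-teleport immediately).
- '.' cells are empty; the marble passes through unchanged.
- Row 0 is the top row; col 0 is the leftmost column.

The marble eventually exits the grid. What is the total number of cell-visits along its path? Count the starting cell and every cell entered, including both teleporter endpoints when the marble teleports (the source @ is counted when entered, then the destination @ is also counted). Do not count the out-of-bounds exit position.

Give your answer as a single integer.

Answer: 7

Derivation:
Step 1: enter (6,6), '.' pass, move left to (6,5)
Step 2: enter (6,5), '.' pass, move left to (6,4)
Step 3: enter (6,4), '.' pass, move left to (6,3)
Step 4: enter (6,3), '.' pass, move left to (6,2)
Step 5: enter (6,2), '.' pass, move left to (6,1)
Step 6: enter (6,1), '.' pass, move left to (6,0)
Step 7: enter (6,0), '.' pass, move left to (6,-1)
Step 8: at (6,-1) — EXIT via left edge, pos 6
Path length (cell visits): 7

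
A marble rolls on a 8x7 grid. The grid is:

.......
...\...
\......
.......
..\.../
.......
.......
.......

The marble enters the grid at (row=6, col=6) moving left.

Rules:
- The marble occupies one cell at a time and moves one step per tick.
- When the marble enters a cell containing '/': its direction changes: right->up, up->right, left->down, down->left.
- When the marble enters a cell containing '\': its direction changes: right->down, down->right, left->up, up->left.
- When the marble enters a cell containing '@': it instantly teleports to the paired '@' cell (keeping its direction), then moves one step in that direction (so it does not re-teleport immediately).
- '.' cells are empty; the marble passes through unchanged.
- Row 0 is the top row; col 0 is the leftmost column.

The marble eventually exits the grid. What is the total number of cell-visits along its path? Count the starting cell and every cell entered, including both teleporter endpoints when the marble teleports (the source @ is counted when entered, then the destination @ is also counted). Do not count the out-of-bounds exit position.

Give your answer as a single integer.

Step 1: enter (6,6), '.' pass, move left to (6,5)
Step 2: enter (6,5), '.' pass, move left to (6,4)
Step 3: enter (6,4), '.' pass, move left to (6,3)
Step 4: enter (6,3), '.' pass, move left to (6,2)
Step 5: enter (6,2), '.' pass, move left to (6,1)
Step 6: enter (6,1), '.' pass, move left to (6,0)
Step 7: enter (6,0), '.' pass, move left to (6,-1)
Step 8: at (6,-1) — EXIT via left edge, pos 6
Path length (cell visits): 7

Answer: 7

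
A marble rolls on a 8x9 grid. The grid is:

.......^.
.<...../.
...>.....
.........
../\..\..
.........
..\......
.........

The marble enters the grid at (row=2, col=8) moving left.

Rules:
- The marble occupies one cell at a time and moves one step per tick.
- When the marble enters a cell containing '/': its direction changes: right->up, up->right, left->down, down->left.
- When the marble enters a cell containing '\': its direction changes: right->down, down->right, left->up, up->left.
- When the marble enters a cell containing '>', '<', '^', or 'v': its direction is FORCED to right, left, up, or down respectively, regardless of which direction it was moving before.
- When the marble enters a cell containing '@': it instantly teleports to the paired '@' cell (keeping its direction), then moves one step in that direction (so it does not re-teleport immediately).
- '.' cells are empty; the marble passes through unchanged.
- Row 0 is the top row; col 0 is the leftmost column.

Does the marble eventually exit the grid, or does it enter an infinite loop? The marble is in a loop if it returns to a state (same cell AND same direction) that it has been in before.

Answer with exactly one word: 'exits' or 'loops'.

Step 1: enter (2,8), '.' pass, move left to (2,7)
Step 2: enter (2,7), '.' pass, move left to (2,6)
Step 3: enter (2,6), '.' pass, move left to (2,5)
Step 4: enter (2,5), '.' pass, move left to (2,4)
Step 5: enter (2,4), '.' pass, move left to (2,3)
Step 6: enter (2,3), '>' forces left->right, move right to (2,4)
Step 7: enter (2,4), '.' pass, move right to (2,5)
Step 8: enter (2,5), '.' pass, move right to (2,6)
Step 9: enter (2,6), '.' pass, move right to (2,7)
Step 10: enter (2,7), '.' pass, move right to (2,8)
Step 11: enter (2,8), '.' pass, move right to (2,9)
Step 12: at (2,9) — EXIT via right edge, pos 2

Answer: exits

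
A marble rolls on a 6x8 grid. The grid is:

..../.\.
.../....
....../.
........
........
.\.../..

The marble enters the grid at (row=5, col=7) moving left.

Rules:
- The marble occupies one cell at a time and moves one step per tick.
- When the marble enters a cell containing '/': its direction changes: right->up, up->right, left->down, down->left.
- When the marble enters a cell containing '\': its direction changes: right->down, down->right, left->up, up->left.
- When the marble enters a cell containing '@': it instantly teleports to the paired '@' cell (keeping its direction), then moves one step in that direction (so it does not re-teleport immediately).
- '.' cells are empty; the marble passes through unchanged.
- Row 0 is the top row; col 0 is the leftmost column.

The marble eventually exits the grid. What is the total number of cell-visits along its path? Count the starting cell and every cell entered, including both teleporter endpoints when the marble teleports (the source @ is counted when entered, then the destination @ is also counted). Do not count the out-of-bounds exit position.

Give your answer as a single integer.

Step 1: enter (5,7), '.' pass, move left to (5,6)
Step 2: enter (5,6), '.' pass, move left to (5,5)
Step 3: enter (5,5), '/' deflects left->down, move down to (6,5)
Step 4: at (6,5) — EXIT via bottom edge, pos 5
Path length (cell visits): 3

Answer: 3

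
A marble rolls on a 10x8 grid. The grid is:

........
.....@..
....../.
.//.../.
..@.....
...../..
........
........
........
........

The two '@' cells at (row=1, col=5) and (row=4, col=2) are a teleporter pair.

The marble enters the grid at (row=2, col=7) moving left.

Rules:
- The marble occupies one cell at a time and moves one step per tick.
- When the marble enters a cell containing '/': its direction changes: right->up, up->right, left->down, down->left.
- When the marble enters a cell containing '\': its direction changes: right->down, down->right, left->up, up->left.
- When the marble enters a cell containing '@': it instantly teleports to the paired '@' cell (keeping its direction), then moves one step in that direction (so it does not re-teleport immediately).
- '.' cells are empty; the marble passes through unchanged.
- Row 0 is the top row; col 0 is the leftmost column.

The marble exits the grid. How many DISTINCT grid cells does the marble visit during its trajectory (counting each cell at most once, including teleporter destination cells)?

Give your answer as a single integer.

Answer: 17

Derivation:
Step 1: enter (2,7), '.' pass, move left to (2,6)
Step 2: enter (2,6), '/' deflects left->down, move down to (3,6)
Step 3: enter (3,6), '/' deflects down->left, move left to (3,5)
Step 4: enter (3,5), '.' pass, move left to (3,4)
Step 5: enter (3,4), '.' pass, move left to (3,3)
Step 6: enter (3,3), '.' pass, move left to (3,2)
Step 7: enter (3,2), '/' deflects left->down, move down to (4,2)
Step 8: enter (4,2), '@' teleport (4,2)->(1,5), also enter (1,5), move down to (2,5)
Step 9: enter (2,5), '.' pass, move down to (3,5)
Step 10: enter (3,5), '.' pass, move down to (4,5)
Step 11: enter (4,5), '.' pass, move down to (5,5)
Step 12: enter (5,5), '/' deflects down->left, move left to (5,4)
Step 13: enter (5,4), '.' pass, move left to (5,3)
Step 14: enter (5,3), '.' pass, move left to (5,2)
Step 15: enter (5,2), '.' pass, move left to (5,1)
Step 16: enter (5,1), '.' pass, move left to (5,0)
Step 17: enter (5,0), '.' pass, move left to (5,-1)
Step 18: at (5,-1) — EXIT via left edge, pos 5
Distinct cells visited: 17 (path length 18)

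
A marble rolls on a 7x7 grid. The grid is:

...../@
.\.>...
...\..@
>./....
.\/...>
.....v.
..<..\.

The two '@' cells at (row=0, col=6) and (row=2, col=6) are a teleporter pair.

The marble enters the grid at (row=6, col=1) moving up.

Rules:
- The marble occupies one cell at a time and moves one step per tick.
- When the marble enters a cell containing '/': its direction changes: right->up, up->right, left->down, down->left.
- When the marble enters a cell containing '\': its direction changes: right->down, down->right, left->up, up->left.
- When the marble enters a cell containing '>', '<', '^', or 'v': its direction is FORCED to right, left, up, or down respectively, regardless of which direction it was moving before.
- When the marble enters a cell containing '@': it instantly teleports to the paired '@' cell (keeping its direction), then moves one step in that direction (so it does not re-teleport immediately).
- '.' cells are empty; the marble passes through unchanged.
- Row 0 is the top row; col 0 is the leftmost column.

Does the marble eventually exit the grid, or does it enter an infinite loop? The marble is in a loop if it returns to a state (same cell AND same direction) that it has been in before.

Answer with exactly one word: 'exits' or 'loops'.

Step 1: enter (6,1), '.' pass, move up to (5,1)
Step 2: enter (5,1), '.' pass, move up to (4,1)
Step 3: enter (4,1), '\' deflects up->left, move left to (4,0)
Step 4: enter (4,0), '.' pass, move left to (4,-1)
Step 5: at (4,-1) — EXIT via left edge, pos 4

Answer: exits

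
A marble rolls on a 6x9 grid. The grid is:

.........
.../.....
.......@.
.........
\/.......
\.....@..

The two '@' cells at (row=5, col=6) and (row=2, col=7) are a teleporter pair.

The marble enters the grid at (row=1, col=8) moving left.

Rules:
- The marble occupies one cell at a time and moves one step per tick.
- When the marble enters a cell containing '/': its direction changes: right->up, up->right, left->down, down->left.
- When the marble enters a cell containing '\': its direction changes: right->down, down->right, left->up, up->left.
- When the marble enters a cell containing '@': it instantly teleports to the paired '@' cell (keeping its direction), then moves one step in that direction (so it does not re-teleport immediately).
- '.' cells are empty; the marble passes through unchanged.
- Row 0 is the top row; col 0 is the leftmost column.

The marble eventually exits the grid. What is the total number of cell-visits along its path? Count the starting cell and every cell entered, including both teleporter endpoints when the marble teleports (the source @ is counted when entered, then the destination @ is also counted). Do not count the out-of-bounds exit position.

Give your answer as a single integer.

Answer: 10

Derivation:
Step 1: enter (1,8), '.' pass, move left to (1,7)
Step 2: enter (1,7), '.' pass, move left to (1,6)
Step 3: enter (1,6), '.' pass, move left to (1,5)
Step 4: enter (1,5), '.' pass, move left to (1,4)
Step 5: enter (1,4), '.' pass, move left to (1,3)
Step 6: enter (1,3), '/' deflects left->down, move down to (2,3)
Step 7: enter (2,3), '.' pass, move down to (3,3)
Step 8: enter (3,3), '.' pass, move down to (4,3)
Step 9: enter (4,3), '.' pass, move down to (5,3)
Step 10: enter (5,3), '.' pass, move down to (6,3)
Step 11: at (6,3) — EXIT via bottom edge, pos 3
Path length (cell visits): 10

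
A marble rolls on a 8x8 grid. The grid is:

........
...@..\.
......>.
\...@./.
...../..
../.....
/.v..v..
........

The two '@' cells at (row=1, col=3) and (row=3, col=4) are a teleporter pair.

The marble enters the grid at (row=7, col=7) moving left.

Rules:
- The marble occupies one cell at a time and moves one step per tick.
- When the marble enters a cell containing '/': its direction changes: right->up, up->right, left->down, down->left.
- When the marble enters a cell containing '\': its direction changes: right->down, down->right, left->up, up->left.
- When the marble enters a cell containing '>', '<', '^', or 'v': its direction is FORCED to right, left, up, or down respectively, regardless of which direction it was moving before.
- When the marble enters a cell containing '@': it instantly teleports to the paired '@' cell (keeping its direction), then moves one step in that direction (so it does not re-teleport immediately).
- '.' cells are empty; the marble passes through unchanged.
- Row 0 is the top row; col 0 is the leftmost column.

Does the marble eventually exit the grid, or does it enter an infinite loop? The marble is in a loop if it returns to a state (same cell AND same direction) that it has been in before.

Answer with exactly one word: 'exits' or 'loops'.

Answer: exits

Derivation:
Step 1: enter (7,7), '.' pass, move left to (7,6)
Step 2: enter (7,6), '.' pass, move left to (7,5)
Step 3: enter (7,5), '.' pass, move left to (7,4)
Step 4: enter (7,4), '.' pass, move left to (7,3)
Step 5: enter (7,3), '.' pass, move left to (7,2)
Step 6: enter (7,2), '.' pass, move left to (7,1)
Step 7: enter (7,1), '.' pass, move left to (7,0)
Step 8: enter (7,0), '.' pass, move left to (7,-1)
Step 9: at (7,-1) — EXIT via left edge, pos 7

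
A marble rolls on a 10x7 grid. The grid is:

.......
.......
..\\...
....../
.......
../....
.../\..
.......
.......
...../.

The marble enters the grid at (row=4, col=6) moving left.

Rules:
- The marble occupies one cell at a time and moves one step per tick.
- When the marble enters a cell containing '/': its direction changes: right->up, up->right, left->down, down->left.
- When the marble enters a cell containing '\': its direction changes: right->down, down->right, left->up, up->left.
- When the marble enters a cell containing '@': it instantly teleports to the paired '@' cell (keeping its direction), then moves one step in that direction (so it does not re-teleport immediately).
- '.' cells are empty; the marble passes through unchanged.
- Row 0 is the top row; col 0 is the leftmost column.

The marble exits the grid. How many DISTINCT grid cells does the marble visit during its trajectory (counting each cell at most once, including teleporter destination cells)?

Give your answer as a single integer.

Answer: 7

Derivation:
Step 1: enter (4,6), '.' pass, move left to (4,5)
Step 2: enter (4,5), '.' pass, move left to (4,4)
Step 3: enter (4,4), '.' pass, move left to (4,3)
Step 4: enter (4,3), '.' pass, move left to (4,2)
Step 5: enter (4,2), '.' pass, move left to (4,1)
Step 6: enter (4,1), '.' pass, move left to (4,0)
Step 7: enter (4,0), '.' pass, move left to (4,-1)
Step 8: at (4,-1) — EXIT via left edge, pos 4
Distinct cells visited: 7 (path length 7)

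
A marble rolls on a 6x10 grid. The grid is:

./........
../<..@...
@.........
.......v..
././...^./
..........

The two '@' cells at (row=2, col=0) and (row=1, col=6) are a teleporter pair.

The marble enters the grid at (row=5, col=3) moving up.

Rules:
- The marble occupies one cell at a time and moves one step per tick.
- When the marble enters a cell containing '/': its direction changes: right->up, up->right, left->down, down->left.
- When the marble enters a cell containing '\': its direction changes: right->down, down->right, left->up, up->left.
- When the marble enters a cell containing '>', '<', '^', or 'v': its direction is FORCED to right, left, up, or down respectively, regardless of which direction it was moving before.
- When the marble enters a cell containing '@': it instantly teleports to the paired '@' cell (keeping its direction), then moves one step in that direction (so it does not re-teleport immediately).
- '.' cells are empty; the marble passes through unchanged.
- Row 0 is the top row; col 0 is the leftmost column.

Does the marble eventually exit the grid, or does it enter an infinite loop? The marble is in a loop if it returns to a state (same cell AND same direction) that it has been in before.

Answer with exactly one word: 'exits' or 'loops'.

Step 1: enter (5,3), '.' pass, move up to (4,3)
Step 2: enter (4,3), '/' deflects up->right, move right to (4,4)
Step 3: enter (4,4), '.' pass, move right to (4,5)
Step 4: enter (4,5), '.' pass, move right to (4,6)
Step 5: enter (4,6), '.' pass, move right to (4,7)
Step 6: enter (4,7), '^' forces right->up, move up to (3,7)
Step 7: enter (3,7), 'v' forces up->down, move down to (4,7)
Step 8: enter (4,7), '^' forces down->up, move up to (3,7)
Step 9: at (3,7) dir=up — LOOP DETECTED (seen before)

Answer: loops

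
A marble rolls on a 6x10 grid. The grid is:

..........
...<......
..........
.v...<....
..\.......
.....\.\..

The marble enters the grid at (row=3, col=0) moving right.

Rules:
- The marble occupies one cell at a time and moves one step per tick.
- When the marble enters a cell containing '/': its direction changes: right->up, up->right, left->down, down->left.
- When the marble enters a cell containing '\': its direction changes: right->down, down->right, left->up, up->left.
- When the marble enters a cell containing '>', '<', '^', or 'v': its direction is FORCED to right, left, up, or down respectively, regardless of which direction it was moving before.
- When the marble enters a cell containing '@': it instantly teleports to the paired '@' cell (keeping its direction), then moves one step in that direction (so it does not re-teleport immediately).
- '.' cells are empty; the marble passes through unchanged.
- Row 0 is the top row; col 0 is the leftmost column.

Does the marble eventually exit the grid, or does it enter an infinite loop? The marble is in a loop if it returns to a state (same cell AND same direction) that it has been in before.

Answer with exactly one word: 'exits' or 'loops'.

Step 1: enter (3,0), '.' pass, move right to (3,1)
Step 2: enter (3,1), 'v' forces right->down, move down to (4,1)
Step 3: enter (4,1), '.' pass, move down to (5,1)
Step 4: enter (5,1), '.' pass, move down to (6,1)
Step 5: at (6,1) — EXIT via bottom edge, pos 1

Answer: exits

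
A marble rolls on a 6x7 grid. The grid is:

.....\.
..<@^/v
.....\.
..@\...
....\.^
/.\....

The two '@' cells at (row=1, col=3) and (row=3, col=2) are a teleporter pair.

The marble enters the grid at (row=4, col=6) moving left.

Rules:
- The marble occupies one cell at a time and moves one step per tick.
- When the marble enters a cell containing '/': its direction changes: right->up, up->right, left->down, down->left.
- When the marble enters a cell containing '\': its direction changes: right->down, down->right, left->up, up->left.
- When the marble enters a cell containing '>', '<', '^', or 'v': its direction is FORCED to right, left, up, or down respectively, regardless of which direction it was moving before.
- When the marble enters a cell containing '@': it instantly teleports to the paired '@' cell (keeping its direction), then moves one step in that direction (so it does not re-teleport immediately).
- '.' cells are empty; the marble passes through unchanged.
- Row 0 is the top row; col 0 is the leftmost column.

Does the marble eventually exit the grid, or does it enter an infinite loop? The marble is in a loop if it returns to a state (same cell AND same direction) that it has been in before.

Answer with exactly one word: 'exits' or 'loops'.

Step 1: enter (4,6), '^' forces left->up, move up to (3,6)
Step 2: enter (3,6), '.' pass, move up to (2,6)
Step 3: enter (2,6), '.' pass, move up to (1,6)
Step 4: enter (1,6), 'v' forces up->down, move down to (2,6)
Step 5: enter (2,6), '.' pass, move down to (3,6)
Step 6: enter (3,6), '.' pass, move down to (4,6)
Step 7: enter (4,6), '^' forces down->up, move up to (3,6)
Step 8: at (3,6) dir=up — LOOP DETECTED (seen before)

Answer: loops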